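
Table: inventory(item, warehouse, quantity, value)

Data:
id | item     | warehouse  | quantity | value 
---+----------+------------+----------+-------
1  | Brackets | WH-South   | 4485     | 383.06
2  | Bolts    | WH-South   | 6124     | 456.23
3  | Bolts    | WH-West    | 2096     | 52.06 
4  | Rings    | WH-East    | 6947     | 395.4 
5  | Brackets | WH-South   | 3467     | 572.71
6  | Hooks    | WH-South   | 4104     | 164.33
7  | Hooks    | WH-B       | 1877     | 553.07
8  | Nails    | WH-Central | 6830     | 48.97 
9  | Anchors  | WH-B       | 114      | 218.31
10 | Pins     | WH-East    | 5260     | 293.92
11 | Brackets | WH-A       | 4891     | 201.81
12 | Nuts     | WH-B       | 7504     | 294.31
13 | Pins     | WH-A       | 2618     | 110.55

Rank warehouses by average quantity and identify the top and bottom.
SELECT warehouse, AVG(quantity)
FROM inventory
GROUP BY warehouse
ORDER BY AVG(quantity)

All groups:
  WH-West: 2096.00
  WH-B: 3165.00
  WH-A: 3754.50
  WH-South: 4545.00
  WH-East: 6103.50
  WH-Central: 6830.00

Highest: WH-Central (6830.00)
Lowest: WH-West (2096.00)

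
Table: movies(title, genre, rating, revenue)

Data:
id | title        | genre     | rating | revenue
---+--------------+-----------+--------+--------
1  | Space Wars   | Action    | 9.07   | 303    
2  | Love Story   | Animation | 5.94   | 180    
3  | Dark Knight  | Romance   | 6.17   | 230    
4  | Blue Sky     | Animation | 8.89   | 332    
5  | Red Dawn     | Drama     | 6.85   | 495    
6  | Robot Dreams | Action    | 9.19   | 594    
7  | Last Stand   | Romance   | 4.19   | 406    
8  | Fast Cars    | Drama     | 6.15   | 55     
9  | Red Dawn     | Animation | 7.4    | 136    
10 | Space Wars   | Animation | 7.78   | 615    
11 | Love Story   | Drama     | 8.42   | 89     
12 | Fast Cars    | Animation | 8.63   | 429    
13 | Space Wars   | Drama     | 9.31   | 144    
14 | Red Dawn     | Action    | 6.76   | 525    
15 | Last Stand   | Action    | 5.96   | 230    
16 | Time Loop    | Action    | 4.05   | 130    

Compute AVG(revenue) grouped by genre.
SELECT genre, AVG(revenue) as result
FROM movies
GROUP BY genre

Result:
  Action: 356.40
  Animation: 338.40
  Drama: 195.75
  Romance: 318.00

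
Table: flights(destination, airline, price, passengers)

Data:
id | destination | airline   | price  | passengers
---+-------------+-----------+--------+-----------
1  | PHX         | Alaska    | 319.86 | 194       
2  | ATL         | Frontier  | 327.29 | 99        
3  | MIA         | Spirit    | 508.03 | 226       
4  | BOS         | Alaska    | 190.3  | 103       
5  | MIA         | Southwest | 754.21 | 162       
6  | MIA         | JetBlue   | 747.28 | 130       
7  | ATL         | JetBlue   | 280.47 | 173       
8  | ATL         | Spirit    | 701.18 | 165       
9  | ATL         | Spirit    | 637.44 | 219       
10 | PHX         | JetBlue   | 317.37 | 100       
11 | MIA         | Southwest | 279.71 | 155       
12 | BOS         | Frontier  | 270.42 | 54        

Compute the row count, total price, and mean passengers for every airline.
SELECT airline,
       COUNT(*) as cnt,
       SUM(price) as total_price,
       AVG(passengers) as avg_passengers
FROM flights
GROUP BY airline

Result:
  Alaska: 2 records, 510.16 total price, 148.50 avg passengers
  Frontier: 2 records, 597.71 total price, 76.50 avg passengers
  JetBlue: 3 records, 1345.12 total price, 134.33 avg passengers
  Southwest: 2 records, 1033.92 total price, 158.50 avg passengers
  Spirit: 3 records, 1846.65 total price, 203.33 avg passengers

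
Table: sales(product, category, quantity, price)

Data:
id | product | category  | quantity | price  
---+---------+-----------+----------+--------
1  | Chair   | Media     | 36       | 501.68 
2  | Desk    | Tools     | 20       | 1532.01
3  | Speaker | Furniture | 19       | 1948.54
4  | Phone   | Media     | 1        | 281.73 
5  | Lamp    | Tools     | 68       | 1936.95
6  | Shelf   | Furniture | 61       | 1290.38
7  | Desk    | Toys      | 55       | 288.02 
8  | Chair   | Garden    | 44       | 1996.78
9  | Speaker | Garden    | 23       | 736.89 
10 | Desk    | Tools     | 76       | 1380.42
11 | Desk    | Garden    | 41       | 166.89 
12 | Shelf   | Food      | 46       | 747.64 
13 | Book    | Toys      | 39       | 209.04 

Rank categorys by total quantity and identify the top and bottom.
SELECT category, SUM(quantity)
FROM sales
GROUP BY category
ORDER BY SUM(quantity)

All groups:
  Media: 37
  Food: 46
  Furniture: 80
  Toys: 94
  Garden: 108
  Tools: 164

Highest: Tools (164)
Lowest: Media (37)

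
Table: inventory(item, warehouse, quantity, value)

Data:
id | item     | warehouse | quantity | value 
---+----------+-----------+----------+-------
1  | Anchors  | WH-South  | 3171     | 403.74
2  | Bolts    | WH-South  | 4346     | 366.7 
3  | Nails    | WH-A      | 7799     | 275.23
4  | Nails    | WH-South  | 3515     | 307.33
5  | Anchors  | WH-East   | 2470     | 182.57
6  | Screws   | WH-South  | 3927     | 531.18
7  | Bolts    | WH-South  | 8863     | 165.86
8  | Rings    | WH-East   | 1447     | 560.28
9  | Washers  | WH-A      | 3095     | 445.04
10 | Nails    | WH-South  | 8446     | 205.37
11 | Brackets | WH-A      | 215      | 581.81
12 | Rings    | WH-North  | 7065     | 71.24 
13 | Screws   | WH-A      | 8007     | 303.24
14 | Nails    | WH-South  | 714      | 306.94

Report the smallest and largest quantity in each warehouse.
SELECT warehouse, MIN(quantity), MAX(quantity)
FROM inventory
GROUP BY warehouse

Result:
  WH-A: min=215, max=8007
  WH-East: min=1447, max=2470
  WH-North: min=7065, max=7065
  WH-South: min=714, max=8863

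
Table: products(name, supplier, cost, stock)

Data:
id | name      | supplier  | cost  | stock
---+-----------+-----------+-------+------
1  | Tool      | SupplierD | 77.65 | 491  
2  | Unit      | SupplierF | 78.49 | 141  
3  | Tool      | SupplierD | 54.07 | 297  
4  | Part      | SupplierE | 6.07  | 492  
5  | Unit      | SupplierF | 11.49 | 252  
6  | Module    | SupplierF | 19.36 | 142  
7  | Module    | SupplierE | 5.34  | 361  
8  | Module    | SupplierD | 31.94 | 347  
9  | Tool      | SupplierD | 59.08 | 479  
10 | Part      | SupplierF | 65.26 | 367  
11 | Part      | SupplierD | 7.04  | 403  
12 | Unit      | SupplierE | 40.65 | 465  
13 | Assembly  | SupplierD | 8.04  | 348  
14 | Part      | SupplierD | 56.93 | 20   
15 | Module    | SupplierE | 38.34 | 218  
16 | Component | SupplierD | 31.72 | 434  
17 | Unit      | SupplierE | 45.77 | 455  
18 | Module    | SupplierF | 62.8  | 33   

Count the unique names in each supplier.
SELECT supplier, COUNT(DISTINCT name)
FROM products
GROUP BY supplier

Result:
  SupplierD: 5 distinct
  SupplierE: 3 distinct
  SupplierF: 3 distinct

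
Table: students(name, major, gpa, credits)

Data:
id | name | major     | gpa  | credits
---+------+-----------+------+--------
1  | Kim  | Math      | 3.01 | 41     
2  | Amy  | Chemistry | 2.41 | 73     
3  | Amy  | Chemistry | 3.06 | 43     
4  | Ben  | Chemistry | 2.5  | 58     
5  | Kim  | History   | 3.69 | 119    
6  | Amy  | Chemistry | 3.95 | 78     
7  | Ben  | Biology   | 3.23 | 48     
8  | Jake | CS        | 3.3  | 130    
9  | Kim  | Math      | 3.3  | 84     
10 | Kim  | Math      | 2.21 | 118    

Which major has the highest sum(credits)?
SELECT major, SUM(credits) as val
FROM students
GROUP BY major
ORDER BY val DESC
LIMIT 1

Result: Chemistry with sum(credits) = 252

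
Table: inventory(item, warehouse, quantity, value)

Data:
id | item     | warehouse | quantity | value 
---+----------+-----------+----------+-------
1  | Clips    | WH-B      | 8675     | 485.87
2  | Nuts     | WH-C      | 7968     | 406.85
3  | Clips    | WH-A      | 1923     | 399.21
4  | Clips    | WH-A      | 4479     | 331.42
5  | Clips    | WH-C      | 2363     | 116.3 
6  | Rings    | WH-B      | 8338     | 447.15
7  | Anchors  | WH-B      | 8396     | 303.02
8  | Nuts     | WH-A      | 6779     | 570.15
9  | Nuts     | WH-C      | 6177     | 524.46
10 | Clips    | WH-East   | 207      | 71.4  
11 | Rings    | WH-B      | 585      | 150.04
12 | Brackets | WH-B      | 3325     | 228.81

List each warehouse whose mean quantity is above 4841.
SELECT warehouse, AVG(quantity)
FROM inventory
GROUP BY warehouse
HAVING AVG(quantity) > 4841

Result:
  WH-B: avg=5863.80
  WH-C: avg=5502.67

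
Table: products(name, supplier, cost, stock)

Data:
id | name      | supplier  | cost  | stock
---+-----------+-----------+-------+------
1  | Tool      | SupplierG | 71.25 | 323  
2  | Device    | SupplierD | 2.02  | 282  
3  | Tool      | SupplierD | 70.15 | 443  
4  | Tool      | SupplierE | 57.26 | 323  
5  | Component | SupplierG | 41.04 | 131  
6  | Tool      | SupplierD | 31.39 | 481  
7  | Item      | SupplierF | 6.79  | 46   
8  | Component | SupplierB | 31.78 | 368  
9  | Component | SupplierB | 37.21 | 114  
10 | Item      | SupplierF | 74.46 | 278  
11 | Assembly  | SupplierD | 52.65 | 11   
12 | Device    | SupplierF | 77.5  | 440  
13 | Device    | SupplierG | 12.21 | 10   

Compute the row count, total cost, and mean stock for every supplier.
SELECT supplier,
       COUNT(*) as cnt,
       SUM(cost) as total_cost,
       AVG(stock) as avg_stock
FROM products
GROUP BY supplier

Result:
  SupplierB: 2 records, 68.99 total cost, 241.00 avg stock
  SupplierD: 4 records, 156.21 total cost, 304.25 avg stock
  SupplierE: 1 records, 57.26 total cost, 323.00 avg stock
  SupplierF: 3 records, 158.75 total cost, 254.67 avg stock
  SupplierG: 3 records, 124.50 total cost, 154.67 avg stock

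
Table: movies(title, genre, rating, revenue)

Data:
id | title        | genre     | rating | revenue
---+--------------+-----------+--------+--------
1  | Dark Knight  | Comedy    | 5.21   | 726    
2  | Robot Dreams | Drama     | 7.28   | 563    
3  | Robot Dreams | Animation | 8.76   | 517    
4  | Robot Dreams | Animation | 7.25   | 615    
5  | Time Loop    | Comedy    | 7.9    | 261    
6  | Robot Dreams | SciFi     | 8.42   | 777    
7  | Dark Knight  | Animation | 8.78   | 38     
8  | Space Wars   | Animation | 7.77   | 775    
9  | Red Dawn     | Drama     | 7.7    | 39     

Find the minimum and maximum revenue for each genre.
SELECT genre, MIN(revenue), MAX(revenue)
FROM movies
GROUP BY genre

Result:
  Animation: min=38, max=775
  Comedy: min=261, max=726
  Drama: min=39, max=563
  SciFi: min=777, max=777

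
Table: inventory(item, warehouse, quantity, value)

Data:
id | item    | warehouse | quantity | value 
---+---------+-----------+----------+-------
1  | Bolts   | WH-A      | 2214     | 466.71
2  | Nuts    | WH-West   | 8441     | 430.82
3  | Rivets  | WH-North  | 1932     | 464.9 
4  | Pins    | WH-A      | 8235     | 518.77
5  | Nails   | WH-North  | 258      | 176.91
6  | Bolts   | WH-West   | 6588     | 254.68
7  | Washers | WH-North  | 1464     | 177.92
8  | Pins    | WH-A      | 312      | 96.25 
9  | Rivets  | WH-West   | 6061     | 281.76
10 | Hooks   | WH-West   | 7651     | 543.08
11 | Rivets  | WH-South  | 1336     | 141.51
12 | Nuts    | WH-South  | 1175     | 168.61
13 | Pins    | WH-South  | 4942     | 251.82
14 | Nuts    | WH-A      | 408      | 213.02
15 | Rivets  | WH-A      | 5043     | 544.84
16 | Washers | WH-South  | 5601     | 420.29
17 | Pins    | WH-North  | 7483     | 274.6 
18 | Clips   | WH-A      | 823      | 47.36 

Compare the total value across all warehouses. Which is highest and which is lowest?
SELECT warehouse, SUM(value)
FROM inventory
GROUP BY warehouse
ORDER BY SUM(value)

All groups:
  WH-South: 982.23
  WH-North: 1094.33
  WH-West: 1510.34
  WH-A: 1886.95

Highest: WH-A (1886.95)
Lowest: WH-South (982.23)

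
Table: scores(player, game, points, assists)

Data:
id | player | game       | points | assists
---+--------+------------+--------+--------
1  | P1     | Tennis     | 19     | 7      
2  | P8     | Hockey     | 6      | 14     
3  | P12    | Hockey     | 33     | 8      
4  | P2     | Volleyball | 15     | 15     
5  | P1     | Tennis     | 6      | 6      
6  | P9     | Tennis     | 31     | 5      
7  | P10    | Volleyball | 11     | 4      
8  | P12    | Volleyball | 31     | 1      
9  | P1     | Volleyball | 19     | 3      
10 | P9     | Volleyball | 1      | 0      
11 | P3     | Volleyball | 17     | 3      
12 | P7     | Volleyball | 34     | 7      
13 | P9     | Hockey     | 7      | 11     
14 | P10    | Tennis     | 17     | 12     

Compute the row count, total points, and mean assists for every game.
SELECT game,
       COUNT(*) as cnt,
       SUM(points) as total_points,
       AVG(assists) as avg_assists
FROM scores
GROUP BY game

Result:
  Hockey: 3 records, 46 total points, 11.00 avg assists
  Tennis: 4 records, 73 total points, 7.50 avg assists
  Volleyball: 7 records, 128 total points, 4.71 avg assists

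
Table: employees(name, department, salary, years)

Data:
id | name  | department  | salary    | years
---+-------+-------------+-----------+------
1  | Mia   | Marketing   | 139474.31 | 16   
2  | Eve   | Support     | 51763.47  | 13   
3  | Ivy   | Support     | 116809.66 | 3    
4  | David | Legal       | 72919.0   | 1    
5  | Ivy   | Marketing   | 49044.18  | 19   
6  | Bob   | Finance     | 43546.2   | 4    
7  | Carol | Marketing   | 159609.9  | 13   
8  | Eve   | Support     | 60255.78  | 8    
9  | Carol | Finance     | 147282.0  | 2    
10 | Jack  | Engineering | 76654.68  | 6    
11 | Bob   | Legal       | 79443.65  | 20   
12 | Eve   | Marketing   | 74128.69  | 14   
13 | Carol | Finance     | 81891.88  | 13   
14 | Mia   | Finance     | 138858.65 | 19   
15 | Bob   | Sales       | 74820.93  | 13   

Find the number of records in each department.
SELECT department, COUNT(*) as count
FROM employees
GROUP BY department

Result:
  Engineering: 1
  Finance: 4
  Legal: 2
  Marketing: 4
  Sales: 1
  Support: 3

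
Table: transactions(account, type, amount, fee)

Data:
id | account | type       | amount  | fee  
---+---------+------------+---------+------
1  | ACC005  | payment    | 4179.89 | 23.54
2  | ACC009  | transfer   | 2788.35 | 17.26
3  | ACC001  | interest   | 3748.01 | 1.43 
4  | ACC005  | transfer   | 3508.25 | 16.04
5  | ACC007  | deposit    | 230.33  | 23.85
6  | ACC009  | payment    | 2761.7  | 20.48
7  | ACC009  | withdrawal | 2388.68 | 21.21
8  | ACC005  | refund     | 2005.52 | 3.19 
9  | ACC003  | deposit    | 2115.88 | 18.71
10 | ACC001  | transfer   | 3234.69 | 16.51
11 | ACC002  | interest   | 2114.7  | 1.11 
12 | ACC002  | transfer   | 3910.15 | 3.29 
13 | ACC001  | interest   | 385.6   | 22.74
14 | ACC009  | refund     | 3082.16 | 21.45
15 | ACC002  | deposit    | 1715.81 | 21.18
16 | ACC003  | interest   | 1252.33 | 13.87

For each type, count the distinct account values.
SELECT type, COUNT(DISTINCT account)
FROM transactions
GROUP BY type

Result:
  deposit: 3 distinct
  interest: 3 distinct
  payment: 2 distinct
  refund: 2 distinct
  transfer: 4 distinct
  withdrawal: 1 distinct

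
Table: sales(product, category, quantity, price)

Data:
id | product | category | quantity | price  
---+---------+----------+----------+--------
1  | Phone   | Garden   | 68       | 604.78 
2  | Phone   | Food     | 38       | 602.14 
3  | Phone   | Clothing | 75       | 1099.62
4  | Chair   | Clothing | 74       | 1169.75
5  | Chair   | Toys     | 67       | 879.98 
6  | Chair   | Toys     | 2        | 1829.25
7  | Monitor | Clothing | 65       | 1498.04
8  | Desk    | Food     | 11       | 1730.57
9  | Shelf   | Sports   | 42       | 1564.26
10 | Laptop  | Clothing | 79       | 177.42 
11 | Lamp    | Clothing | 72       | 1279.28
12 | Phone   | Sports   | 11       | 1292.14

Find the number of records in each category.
SELECT category, COUNT(*) as count
FROM sales
GROUP BY category

Result:
  Clothing: 5
  Food: 2
  Garden: 1
  Sports: 2
  Toys: 2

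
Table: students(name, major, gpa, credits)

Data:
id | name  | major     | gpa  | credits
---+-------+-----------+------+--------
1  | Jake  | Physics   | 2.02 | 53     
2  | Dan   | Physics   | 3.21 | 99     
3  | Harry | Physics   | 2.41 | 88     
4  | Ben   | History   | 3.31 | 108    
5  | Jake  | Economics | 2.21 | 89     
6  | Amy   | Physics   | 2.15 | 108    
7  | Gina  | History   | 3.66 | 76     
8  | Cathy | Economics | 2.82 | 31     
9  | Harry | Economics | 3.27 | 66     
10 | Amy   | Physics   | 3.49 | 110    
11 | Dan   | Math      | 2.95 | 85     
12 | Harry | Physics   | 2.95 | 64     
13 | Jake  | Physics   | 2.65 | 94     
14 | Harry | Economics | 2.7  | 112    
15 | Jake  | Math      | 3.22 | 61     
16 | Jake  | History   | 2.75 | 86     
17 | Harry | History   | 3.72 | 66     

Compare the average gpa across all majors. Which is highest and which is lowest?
SELECT major, AVG(gpa)
FROM students
GROUP BY major
ORDER BY AVG(gpa)

All groups:
  Physics: 2.70
  Economics: 2.75
  Math: 3.09
  History: 3.36

Highest: History (3.36)
Lowest: Physics (2.70)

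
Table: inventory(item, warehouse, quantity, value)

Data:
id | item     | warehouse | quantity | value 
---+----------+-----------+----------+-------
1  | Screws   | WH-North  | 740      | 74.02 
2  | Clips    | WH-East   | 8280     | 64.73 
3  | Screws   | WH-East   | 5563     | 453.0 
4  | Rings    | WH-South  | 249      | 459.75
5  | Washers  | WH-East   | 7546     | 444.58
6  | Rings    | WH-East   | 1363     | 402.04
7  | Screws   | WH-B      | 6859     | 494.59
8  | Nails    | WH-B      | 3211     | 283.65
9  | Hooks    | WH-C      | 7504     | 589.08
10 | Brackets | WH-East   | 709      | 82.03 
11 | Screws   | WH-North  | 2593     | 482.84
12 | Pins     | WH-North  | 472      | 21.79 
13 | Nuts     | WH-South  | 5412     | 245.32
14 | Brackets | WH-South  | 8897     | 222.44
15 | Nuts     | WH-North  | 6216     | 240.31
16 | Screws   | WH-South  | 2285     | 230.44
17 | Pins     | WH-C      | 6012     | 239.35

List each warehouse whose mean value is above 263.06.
SELECT warehouse, AVG(value)
FROM inventory
GROUP BY warehouse
HAVING AVG(value) > 263.06

Result:
  WH-B: avg=389.12
  WH-C: avg=414.22
  WH-East: avg=289.28
  WH-South: avg=289.49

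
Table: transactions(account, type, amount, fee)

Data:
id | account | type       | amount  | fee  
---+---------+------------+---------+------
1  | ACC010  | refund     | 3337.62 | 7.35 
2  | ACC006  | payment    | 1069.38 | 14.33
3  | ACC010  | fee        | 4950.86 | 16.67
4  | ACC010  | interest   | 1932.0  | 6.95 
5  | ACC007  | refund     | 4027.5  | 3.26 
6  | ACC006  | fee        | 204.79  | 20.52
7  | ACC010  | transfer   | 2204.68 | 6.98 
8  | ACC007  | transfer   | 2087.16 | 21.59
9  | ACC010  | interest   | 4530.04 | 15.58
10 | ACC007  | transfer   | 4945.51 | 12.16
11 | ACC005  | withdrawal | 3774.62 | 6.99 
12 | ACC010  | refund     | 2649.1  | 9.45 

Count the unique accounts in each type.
SELECT type, COUNT(DISTINCT account)
FROM transactions
GROUP BY type

Result:
  fee: 2 distinct
  interest: 1 distinct
  payment: 1 distinct
  refund: 2 distinct
  transfer: 2 distinct
  withdrawal: 1 distinct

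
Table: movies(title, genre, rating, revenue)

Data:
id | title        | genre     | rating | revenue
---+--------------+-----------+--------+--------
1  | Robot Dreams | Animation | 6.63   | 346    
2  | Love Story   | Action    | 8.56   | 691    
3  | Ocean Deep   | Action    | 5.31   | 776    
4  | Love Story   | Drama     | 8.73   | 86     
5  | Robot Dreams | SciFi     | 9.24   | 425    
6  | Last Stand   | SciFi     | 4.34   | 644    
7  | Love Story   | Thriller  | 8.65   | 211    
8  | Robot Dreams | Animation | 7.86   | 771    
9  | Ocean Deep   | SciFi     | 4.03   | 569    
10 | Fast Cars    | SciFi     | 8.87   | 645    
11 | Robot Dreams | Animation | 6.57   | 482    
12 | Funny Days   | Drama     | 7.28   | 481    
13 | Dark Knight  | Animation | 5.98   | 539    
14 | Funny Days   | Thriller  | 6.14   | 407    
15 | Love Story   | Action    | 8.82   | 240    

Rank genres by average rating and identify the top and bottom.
SELECT genre, AVG(rating)
FROM movies
GROUP BY genre
ORDER BY AVG(rating)

All groups:
  SciFi: 6.62
  Animation: 6.76
  Thriller: 7.40
  Action: 7.56
  Drama: 8.01

Highest: Drama (8.01)
Lowest: SciFi (6.62)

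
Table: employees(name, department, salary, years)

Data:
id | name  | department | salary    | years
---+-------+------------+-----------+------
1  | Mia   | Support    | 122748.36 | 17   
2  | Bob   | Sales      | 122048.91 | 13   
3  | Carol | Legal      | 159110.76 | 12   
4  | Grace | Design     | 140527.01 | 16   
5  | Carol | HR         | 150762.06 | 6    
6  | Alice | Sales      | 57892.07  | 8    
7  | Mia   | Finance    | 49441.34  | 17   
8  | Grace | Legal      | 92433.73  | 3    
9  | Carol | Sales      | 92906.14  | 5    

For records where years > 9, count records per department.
SELECT department, COUNT(*)
FROM employees
WHERE years > 9
GROUP BY department

Note: WHERE filters rows before grouping.

Result:
  Design: 1
  Finance: 1
  Legal: 1
  Sales: 1
  Support: 1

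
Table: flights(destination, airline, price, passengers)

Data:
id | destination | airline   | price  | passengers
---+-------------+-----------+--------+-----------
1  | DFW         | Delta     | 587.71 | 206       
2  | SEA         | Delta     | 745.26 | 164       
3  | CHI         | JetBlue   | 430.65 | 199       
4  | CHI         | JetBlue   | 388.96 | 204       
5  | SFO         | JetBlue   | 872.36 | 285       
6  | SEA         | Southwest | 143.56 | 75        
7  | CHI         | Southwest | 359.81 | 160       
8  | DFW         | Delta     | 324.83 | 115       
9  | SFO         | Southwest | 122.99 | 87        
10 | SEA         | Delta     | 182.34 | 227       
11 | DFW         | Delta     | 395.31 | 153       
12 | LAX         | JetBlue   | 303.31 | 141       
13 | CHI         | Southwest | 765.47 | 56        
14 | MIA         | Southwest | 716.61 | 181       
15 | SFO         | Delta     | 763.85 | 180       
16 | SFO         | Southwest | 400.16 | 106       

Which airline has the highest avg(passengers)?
SELECT airline, AVG(passengers) as val
FROM flights
GROUP BY airline
ORDER BY val DESC
LIMIT 1

Result: JetBlue with avg(passengers) = 207.25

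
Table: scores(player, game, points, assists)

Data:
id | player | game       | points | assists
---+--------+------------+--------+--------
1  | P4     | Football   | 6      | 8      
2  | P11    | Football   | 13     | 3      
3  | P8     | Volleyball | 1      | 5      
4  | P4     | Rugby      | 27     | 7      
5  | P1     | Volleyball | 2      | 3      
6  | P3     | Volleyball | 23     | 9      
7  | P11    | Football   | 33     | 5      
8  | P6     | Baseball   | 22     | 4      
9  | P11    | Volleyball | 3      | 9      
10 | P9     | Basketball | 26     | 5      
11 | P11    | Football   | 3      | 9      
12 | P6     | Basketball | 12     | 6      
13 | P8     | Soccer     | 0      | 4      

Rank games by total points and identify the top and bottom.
SELECT game, SUM(points)
FROM scores
GROUP BY game
ORDER BY SUM(points)

All groups:
  Soccer: 0
  Baseball: 22
  Rugby: 27
  Volleyball: 29
  Basketball: 38
  Football: 55

Highest: Football (55)
Lowest: Soccer (0)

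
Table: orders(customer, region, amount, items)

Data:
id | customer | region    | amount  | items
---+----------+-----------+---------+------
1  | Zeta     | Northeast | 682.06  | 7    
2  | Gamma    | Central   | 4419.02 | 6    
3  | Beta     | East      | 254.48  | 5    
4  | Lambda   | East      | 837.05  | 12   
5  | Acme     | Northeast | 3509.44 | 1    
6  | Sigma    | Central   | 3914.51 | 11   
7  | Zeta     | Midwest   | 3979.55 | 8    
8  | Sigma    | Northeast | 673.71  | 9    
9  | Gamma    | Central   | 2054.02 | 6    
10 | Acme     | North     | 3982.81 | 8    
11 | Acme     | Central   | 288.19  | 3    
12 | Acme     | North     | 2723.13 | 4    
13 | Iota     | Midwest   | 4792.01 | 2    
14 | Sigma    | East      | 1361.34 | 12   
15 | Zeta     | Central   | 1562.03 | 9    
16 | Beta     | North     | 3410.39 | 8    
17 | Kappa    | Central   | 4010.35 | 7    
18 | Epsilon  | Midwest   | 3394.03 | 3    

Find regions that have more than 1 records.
SELECT region, COUNT(*) as cnt
FROM orders
GROUP BY region
HAVING COUNT(*) > 1

Result:
  Central: 6
  East: 3
  Midwest: 3
  North: 3
  Northeast: 3

Note: HAVING filters groups after aggregation, WHERE filters rows before.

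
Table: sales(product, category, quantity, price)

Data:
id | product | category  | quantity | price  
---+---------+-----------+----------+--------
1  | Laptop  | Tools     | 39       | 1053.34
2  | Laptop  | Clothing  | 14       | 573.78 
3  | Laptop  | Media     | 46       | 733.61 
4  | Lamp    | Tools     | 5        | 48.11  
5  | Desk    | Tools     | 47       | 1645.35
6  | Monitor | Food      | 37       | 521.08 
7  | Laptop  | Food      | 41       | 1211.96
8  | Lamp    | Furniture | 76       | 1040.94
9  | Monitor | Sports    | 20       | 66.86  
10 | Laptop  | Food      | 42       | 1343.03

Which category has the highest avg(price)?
SELECT category, AVG(price) as val
FROM sales
GROUP BY category
ORDER BY val DESC
LIMIT 1

Result: Furniture with avg(price) = 1040.94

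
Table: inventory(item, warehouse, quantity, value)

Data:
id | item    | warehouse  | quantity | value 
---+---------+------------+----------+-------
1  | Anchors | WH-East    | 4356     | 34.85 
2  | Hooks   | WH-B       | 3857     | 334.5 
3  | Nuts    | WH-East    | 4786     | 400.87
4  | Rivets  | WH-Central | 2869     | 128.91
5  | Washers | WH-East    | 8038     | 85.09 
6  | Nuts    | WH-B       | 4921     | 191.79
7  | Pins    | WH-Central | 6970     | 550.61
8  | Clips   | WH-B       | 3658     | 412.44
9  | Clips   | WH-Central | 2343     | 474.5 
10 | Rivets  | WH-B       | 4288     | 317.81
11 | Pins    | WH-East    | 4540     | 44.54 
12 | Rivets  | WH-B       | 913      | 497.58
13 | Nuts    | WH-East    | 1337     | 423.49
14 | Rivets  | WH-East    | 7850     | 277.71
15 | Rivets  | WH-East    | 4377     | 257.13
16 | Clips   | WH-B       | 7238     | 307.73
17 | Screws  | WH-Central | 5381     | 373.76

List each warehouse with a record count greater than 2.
SELECT warehouse, COUNT(*) as cnt
FROM inventory
GROUP BY warehouse
HAVING COUNT(*) > 2

Result:
  WH-B: 6
  WH-Central: 4
  WH-East: 7

Note: HAVING filters groups after aggregation, WHERE filters rows before.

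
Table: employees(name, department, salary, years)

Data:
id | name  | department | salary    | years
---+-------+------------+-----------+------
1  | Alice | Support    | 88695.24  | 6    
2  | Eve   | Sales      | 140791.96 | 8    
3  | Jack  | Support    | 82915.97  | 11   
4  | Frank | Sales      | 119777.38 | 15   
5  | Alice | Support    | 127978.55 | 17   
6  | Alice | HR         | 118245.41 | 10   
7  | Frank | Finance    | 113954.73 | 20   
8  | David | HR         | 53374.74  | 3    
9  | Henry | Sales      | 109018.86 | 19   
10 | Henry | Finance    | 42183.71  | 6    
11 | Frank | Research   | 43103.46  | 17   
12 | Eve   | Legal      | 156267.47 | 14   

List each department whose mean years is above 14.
SELECT department, AVG(years)
FROM employees
GROUP BY department
HAVING AVG(years) > 14

Result:
  Research: avg=17.00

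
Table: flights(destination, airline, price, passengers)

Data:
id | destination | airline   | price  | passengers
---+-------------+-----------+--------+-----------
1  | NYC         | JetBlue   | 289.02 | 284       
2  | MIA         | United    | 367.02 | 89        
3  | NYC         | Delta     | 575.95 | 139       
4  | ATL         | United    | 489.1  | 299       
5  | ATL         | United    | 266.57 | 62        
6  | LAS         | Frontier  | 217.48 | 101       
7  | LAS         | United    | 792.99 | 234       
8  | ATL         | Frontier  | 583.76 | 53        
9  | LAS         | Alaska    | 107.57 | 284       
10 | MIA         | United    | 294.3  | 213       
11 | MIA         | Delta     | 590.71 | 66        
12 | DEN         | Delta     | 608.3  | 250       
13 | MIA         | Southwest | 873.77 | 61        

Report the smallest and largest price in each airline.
SELECT airline, MIN(price), MAX(price)
FROM flights
GROUP BY airline

Result:
  Alaska: min=107.57, max=107.57
  Delta: min=575.95, max=608.30
  Frontier: min=217.48, max=583.76
  JetBlue: min=289.02, max=289.02
  Southwest: min=873.77, max=873.77
  United: min=266.57, max=792.99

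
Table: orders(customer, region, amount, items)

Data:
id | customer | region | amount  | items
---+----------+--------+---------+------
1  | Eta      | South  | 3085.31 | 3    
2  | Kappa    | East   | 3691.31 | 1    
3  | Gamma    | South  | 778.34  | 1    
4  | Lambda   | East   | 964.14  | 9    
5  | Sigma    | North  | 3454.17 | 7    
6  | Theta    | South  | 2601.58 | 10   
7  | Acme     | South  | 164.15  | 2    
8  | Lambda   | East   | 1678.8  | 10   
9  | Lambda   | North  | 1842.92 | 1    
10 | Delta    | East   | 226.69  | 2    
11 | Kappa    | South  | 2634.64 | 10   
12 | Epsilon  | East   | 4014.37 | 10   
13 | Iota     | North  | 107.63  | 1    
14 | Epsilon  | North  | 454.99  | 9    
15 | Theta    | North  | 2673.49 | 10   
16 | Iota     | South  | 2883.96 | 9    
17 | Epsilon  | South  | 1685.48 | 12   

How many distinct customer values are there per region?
SELECT region, COUNT(DISTINCT customer)
FROM orders
GROUP BY region

Result:
  East: 4 distinct
  North: 5 distinct
  South: 7 distinct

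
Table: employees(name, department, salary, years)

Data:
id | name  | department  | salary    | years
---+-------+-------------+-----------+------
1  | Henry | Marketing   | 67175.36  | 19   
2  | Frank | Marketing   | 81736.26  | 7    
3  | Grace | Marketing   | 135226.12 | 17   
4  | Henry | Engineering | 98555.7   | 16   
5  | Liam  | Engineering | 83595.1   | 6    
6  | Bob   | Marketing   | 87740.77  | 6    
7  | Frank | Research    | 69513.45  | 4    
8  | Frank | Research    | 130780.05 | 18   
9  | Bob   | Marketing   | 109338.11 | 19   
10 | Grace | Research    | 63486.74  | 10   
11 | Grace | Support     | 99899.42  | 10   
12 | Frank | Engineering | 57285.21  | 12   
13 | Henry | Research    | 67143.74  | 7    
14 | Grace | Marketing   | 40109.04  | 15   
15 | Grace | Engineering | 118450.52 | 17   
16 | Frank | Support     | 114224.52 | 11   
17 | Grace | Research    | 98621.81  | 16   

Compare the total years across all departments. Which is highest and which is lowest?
SELECT department, SUM(years)
FROM employees
GROUP BY department
ORDER BY SUM(years)

All groups:
  Support: 21
  Engineering: 51
  Research: 55
  Marketing: 83

Highest: Marketing (83)
Lowest: Support (21)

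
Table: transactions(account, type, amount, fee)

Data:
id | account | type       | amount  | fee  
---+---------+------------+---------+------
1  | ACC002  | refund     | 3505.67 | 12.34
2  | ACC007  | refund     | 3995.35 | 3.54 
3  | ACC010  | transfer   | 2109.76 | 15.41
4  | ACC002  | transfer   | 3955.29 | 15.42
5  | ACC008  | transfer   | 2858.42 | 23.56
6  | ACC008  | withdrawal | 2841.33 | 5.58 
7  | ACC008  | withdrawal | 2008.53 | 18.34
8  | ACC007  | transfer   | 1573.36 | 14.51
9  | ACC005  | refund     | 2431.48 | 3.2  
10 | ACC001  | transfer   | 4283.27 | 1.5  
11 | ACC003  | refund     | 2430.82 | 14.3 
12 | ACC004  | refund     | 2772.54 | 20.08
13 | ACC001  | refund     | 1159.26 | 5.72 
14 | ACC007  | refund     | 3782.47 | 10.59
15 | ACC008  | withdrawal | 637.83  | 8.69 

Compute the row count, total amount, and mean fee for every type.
SELECT type,
       COUNT(*) as cnt,
       SUM(amount) as total_amount,
       AVG(fee) as avg_fee
FROM transactions
GROUP BY type

Result:
  refund: 7 records, 20077.59 total amount, 9.97 avg fee
  transfer: 5 records, 14780.10 total amount, 14.08 avg fee
  withdrawal: 3 records, 5487.69 total amount, 10.87 avg fee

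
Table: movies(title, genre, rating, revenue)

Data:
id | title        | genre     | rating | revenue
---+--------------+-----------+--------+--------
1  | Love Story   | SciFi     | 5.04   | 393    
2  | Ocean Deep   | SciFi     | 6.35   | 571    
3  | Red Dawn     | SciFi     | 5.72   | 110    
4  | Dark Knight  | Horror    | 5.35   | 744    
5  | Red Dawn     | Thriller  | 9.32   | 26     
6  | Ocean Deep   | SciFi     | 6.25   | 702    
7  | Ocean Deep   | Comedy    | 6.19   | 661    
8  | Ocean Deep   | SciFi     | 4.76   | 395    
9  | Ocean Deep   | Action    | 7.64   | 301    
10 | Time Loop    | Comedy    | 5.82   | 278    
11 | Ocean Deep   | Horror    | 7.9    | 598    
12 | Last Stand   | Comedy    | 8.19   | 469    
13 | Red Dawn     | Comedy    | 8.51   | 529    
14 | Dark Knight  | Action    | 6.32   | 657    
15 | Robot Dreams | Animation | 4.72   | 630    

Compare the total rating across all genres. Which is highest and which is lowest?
SELECT genre, SUM(rating)
FROM movies
GROUP BY genre
ORDER BY SUM(rating)

All groups:
  Animation: 4.72
  Thriller: 9.32
  Horror: 13.25
  Action: 13.96
  SciFi: 28.12
  Comedy: 28.71

Highest: Comedy (28.71)
Lowest: Animation (4.72)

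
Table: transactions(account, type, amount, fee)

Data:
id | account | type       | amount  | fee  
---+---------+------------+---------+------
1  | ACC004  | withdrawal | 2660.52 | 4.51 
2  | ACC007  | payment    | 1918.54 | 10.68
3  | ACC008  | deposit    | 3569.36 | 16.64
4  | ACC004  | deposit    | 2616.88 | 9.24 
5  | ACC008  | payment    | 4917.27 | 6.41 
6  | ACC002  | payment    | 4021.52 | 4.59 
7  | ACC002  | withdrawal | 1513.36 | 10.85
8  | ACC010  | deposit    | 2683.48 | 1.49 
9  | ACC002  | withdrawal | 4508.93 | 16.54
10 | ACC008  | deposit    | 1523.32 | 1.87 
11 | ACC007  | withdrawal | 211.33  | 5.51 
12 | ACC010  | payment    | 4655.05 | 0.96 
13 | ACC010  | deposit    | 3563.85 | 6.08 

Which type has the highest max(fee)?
SELECT type, MAX(fee) as val
FROM transactions
GROUP BY type
ORDER BY val DESC
LIMIT 1

Result: deposit with max(fee) = 16.64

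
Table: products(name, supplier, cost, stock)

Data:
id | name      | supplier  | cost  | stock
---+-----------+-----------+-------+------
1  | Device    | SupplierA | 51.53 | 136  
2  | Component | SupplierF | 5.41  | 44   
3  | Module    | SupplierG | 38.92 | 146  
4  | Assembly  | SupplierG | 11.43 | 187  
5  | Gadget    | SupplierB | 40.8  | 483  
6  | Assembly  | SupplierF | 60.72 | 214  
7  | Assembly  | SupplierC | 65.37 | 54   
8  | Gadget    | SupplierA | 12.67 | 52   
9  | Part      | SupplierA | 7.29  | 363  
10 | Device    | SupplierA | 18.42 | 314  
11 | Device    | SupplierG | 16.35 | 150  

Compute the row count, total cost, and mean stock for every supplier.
SELECT supplier,
       COUNT(*) as cnt,
       SUM(cost) as total_cost,
       AVG(stock) as avg_stock
FROM products
GROUP BY supplier

Result:
  SupplierA: 4 records, 89.91 total cost, 216.25 avg stock
  SupplierB: 1 records, 40.80 total cost, 483.00 avg stock
  SupplierC: 1 records, 65.37 total cost, 54.00 avg stock
  SupplierF: 2 records, 66.13 total cost, 129.00 avg stock
  SupplierG: 3 records, 66.70 total cost, 161.00 avg stock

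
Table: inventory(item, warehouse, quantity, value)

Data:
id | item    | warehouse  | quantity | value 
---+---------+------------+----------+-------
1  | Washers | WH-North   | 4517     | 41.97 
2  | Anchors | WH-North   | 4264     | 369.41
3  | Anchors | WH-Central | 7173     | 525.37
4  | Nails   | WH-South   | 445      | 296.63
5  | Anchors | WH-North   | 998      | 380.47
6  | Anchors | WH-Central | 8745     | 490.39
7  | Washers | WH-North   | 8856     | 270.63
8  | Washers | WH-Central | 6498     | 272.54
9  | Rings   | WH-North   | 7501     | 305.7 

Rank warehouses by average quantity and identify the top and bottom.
SELECT warehouse, AVG(quantity)
FROM inventory
GROUP BY warehouse
ORDER BY AVG(quantity)

All groups:
  WH-South: 445.00
  WH-North: 5227.20
  WH-Central: 7472.00

Highest: WH-Central (7472.00)
Lowest: WH-South (445.00)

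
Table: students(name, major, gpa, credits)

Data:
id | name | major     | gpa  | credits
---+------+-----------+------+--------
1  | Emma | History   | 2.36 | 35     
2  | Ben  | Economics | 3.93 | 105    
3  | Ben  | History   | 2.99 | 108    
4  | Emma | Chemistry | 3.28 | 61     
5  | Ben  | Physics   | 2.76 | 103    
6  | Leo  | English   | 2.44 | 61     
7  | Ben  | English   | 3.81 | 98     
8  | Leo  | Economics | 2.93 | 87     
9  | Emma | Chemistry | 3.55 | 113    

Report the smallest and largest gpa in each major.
SELECT major, MIN(gpa), MAX(gpa)
FROM students
GROUP BY major

Result:
  Chemistry: min=3.28, max=3.55
  Economics: min=2.93, max=3.93
  English: min=2.44, max=3.81
  History: min=2.36, max=2.99
  Physics: min=2.76, max=2.76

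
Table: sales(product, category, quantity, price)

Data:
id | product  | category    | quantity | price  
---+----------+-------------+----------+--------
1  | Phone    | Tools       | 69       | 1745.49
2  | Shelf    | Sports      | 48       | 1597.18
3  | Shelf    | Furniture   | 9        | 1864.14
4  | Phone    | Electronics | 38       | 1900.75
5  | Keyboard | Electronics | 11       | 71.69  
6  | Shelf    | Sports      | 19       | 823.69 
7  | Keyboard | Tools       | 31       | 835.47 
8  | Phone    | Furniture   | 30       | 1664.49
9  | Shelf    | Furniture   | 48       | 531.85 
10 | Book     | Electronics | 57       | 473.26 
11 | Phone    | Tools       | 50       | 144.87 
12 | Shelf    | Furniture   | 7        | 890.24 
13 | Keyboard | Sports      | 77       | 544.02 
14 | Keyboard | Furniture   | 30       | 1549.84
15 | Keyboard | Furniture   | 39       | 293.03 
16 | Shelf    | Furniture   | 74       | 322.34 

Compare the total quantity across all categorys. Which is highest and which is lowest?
SELECT category, SUM(quantity)
FROM sales
GROUP BY category
ORDER BY SUM(quantity)

All groups:
  Electronics: 106
  Sports: 144
  Tools: 150
  Furniture: 237

Highest: Furniture (237)
Lowest: Electronics (106)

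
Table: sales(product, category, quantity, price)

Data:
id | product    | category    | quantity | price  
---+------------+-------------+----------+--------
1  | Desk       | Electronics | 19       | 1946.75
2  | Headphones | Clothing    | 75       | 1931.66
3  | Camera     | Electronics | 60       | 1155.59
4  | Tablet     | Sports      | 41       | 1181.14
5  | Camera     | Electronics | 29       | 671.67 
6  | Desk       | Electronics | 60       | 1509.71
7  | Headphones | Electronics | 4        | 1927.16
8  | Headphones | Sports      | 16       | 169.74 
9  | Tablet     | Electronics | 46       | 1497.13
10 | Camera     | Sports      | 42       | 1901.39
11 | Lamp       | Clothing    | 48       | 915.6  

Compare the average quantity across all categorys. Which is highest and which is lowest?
SELECT category, AVG(quantity)
FROM sales
GROUP BY category
ORDER BY AVG(quantity)

All groups:
  Sports: 33.00
  Electronics: 36.33
  Clothing: 61.50

Highest: Clothing (61.50)
Lowest: Sports (33.00)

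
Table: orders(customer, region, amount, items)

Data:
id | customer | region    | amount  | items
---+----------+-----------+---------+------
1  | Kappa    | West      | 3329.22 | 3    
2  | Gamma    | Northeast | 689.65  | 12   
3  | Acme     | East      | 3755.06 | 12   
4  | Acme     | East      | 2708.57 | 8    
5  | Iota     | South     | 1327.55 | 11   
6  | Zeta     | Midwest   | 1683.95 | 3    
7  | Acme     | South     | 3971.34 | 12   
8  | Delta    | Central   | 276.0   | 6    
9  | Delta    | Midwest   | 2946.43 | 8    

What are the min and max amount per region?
SELECT region, MIN(amount), MAX(amount)
FROM orders
GROUP BY region

Result:
  Central: min=276.00, max=276.00
  East: min=2708.57, max=3755.06
  Midwest: min=1683.95, max=2946.43
  Northeast: min=689.65, max=689.65
  South: min=1327.55, max=3971.34
  West: min=3329.22, max=3329.22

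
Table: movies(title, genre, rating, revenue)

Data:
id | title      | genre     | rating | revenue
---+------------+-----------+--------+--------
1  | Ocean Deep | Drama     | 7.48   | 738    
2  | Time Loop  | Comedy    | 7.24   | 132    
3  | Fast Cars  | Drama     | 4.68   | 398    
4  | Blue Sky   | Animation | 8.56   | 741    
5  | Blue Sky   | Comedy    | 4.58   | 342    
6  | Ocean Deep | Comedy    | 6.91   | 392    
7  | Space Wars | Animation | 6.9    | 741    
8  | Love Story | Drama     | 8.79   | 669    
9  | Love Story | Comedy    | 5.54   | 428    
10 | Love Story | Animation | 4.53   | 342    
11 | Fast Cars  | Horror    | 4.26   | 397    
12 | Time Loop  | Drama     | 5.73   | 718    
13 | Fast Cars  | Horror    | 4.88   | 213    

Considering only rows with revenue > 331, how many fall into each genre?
SELECT genre, COUNT(*)
FROM movies
WHERE revenue > 331
GROUP BY genre

Note: WHERE filters rows before grouping.

Result:
  Animation: 3
  Comedy: 3
  Drama: 4
  Horror: 1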